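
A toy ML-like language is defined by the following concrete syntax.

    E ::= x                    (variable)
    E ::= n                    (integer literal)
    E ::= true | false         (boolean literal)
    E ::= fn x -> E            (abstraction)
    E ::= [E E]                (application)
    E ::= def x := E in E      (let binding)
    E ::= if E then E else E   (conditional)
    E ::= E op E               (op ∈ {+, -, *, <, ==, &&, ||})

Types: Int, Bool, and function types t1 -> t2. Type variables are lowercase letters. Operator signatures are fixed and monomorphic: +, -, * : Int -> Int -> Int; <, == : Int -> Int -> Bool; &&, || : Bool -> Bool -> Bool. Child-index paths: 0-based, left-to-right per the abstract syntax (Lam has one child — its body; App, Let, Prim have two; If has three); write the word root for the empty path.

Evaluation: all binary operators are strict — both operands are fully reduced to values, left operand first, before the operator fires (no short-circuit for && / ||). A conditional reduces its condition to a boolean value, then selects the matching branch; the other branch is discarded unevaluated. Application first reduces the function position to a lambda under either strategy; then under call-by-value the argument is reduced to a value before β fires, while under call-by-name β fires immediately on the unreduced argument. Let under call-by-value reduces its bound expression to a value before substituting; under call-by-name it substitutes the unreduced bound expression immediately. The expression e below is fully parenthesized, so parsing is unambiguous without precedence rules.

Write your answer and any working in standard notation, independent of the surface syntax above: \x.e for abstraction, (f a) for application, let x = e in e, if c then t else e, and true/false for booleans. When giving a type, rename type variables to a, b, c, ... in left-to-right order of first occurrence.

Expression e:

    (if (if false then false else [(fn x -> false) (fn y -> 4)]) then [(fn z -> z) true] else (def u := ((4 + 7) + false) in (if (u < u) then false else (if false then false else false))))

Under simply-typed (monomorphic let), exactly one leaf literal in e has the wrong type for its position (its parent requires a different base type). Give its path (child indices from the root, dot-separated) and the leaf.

Answer: 2.0.1 : false

Working:
  unify Bool ~ Bool
\x._ : a -> Bool
\y._ : b -> Int
  unify a -> Bool ~ (b -> Int) -> c
  unify a ~ b -> Int
  unify Bool ~ c
_ _ : Bool
  unify Bool ~ Bool
  unify Bool ~ Bool
z : d
\z._ : d -> d
  unify d -> d ~ Bool -> e
  unify d ~ Bool
  unify Bool ~ e
_ _ : Bool
  unify Int ~ Int
  unify Int ~ Int
  unify Int ~ Int
  unify Bool ~ Int
  FAIL: mismatch Bool ~ Int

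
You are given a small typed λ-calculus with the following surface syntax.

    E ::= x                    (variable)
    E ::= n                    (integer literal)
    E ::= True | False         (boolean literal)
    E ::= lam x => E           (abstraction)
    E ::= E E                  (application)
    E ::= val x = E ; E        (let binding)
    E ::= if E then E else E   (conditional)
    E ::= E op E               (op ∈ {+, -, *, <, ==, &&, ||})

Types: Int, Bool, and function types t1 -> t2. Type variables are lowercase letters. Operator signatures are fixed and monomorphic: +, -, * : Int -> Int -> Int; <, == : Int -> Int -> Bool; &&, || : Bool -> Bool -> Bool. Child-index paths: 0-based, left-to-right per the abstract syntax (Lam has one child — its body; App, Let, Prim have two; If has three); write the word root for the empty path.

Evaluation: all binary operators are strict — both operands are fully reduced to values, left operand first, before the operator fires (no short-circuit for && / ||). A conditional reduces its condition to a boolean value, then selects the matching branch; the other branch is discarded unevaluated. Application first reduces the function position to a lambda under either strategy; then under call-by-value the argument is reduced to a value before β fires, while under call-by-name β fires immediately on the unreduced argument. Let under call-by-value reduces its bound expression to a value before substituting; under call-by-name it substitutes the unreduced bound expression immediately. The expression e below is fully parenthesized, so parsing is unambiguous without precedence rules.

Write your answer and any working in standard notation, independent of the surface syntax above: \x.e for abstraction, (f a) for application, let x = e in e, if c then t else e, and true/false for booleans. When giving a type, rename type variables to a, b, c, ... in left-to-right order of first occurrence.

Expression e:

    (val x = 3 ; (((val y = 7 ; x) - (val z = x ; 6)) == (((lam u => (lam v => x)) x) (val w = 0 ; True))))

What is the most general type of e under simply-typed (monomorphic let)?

Answer: Bool

Derivation:
let x : Int
let y : Int
x : Int
  unify Int ~ Int
x : Int
let z : Int
  unify Int ~ Int
  unify Int ~ Int
x : Int
\v._ : b -> Int
\u._ : a -> b -> Int
x : Int
  unify a -> b -> Int ~ Int -> c
  unify a ~ Int
  unify b -> Int ~ c
_ _ : b -> Int
let w : Int
  unify b -> Int ~ Bool -> d
  unify b ~ Bool
  unify Int ~ d
_ _ : Int
  unify Int ~ Int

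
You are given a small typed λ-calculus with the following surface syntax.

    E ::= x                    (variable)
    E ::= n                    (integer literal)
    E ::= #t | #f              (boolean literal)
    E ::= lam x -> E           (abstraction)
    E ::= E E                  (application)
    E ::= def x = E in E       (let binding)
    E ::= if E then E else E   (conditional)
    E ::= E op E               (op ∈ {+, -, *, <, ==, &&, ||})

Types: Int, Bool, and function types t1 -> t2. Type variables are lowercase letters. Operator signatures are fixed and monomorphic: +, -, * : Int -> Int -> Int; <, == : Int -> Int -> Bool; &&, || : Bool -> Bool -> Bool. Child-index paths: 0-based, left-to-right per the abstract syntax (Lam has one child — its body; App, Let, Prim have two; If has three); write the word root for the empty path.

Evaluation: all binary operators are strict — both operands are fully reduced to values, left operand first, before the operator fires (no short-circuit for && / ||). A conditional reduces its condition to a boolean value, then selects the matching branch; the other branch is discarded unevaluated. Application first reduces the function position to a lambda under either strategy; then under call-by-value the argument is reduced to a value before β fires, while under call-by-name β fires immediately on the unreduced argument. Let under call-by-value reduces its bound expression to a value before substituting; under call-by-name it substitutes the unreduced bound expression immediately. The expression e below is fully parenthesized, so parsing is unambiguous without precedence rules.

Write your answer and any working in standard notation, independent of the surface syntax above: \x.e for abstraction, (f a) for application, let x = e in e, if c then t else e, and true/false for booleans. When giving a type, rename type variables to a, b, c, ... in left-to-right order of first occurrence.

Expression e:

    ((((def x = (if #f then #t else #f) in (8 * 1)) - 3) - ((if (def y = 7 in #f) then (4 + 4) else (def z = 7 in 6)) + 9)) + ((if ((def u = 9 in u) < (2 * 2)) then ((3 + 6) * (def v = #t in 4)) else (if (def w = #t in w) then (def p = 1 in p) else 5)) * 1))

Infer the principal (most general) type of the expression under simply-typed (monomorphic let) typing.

Answer: Int

Working:
  unify Bool ~ Bool
  unify Bool ~ Bool
let x : Bool
  unify Int ~ Int
  unify Int ~ Int
  unify Int ~ Int
  unify Int ~ Int
  unify Int ~ Int
let y : Int
  unify Bool ~ Bool
  unify Int ~ Int
  unify Int ~ Int
let z : Int
  unify Int ~ Int
  unify Int ~ Int
  unify Int ~ Int
  unify Int ~ Int
  unify Int ~ Int
let u : Int
u : Int
  unify Int ~ Int
  unify Int ~ Int
  unify Int ~ Int
  unify Int ~ Int
  unify Bool ~ Bool
  unify Int ~ Int
  unify Int ~ Int
  unify Int ~ Int
let v : Bool
  unify Int ~ Int
let w : Bool
w : Bool
  unify Bool ~ Bool
let p : Int
p : Int
  unify Int ~ Int
  unify Int ~ Int
  unify Int ~ Int
  unify Int ~ Int
  unify Int ~ Int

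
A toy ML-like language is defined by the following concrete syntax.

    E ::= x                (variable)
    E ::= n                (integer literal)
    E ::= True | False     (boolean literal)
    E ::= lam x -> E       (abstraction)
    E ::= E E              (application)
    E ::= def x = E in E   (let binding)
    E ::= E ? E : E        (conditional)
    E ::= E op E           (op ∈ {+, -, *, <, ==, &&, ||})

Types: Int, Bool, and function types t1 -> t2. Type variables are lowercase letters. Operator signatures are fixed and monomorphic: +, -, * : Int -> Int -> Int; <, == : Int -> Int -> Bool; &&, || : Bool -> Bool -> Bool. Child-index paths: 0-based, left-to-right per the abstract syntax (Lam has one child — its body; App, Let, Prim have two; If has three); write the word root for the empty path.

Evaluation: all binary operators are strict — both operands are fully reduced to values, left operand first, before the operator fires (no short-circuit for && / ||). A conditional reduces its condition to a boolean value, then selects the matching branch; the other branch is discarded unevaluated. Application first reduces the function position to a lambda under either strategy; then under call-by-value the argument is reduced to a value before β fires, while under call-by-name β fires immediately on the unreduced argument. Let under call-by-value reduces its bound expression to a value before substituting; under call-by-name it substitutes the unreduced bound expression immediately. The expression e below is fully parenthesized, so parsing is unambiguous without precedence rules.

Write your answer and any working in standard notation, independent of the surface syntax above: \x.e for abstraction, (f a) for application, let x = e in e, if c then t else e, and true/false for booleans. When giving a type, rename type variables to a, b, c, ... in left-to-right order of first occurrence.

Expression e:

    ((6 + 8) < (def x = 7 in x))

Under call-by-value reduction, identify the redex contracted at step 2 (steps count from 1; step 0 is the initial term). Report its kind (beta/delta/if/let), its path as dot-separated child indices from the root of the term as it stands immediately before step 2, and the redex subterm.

Answer: let at 1 : (let x = 7 in x)

Derivation:
step 0: ((6 + 8) < (let x = 7 in x))
step 1: [delta@0] (14 < (let x = 7 in x))
step 2: [let@1] (14 < 7)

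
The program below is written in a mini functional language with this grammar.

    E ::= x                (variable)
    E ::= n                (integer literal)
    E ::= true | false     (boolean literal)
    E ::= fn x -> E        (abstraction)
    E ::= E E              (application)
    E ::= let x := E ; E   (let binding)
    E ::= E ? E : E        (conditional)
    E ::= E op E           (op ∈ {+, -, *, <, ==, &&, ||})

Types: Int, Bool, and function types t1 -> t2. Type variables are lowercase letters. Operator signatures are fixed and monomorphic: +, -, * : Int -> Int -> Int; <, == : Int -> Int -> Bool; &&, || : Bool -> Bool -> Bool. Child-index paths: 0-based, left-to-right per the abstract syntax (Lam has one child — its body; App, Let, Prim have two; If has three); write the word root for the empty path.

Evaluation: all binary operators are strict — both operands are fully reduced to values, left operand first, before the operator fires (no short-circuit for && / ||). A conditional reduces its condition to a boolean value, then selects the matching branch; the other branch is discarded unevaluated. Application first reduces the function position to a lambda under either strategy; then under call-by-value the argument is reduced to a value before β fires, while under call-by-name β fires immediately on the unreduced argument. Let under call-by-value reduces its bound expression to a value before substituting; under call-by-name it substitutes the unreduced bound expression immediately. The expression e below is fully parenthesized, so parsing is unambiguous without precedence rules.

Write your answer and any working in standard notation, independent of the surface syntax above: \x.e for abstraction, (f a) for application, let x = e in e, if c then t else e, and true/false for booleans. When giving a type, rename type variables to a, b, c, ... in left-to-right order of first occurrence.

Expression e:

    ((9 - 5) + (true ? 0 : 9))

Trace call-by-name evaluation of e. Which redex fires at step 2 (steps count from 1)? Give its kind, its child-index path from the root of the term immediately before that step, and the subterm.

Trace:
step 0: ((9 - 5) + (if true then 0 else 9))
step 1: [delta@0] (4 + (if true then 0 else 9))
step 2: [if@1] (4 + 0)

Answer: if at 1 : (if true then 0 else 9)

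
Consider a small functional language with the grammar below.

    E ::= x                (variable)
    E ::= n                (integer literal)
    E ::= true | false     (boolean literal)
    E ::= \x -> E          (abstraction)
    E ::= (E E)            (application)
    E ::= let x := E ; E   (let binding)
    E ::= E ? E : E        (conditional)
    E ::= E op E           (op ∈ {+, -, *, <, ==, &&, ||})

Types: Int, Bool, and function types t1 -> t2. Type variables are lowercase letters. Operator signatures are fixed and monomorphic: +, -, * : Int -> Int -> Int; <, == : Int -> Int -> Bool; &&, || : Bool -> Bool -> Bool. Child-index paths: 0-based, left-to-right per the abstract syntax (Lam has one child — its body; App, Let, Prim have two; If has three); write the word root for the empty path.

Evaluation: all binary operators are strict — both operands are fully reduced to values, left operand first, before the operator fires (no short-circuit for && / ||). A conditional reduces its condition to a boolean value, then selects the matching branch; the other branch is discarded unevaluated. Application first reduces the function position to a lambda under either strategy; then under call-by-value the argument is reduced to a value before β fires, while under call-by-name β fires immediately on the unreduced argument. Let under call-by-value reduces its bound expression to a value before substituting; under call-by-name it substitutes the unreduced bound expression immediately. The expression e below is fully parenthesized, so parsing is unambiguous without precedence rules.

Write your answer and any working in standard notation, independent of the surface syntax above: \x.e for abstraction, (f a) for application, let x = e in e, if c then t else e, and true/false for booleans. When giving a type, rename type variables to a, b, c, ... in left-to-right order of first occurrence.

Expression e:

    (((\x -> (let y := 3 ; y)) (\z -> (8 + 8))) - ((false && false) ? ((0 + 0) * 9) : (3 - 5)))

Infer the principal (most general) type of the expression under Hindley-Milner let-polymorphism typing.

Trace:
let y : Int
y : Int
\x._ : a -> Int
  unify Int ~ Int
  unify Int ~ Int
\z._ : b -> Int
  unify a -> Int ~ (b -> Int) -> c
  unify a ~ b -> Int
  unify Int ~ c
_ _ : Int
  unify Int ~ Int
  unify Bool ~ Bool
  unify Bool ~ Bool
  unify Bool ~ Bool
  unify Int ~ Int
  unify Int ~ Int
  unify Int ~ Int
  unify Int ~ Int
  unify Int ~ Int
  unify Int ~ Int
  unify Int ~ Int
  unify Int ~ Int

Answer: Int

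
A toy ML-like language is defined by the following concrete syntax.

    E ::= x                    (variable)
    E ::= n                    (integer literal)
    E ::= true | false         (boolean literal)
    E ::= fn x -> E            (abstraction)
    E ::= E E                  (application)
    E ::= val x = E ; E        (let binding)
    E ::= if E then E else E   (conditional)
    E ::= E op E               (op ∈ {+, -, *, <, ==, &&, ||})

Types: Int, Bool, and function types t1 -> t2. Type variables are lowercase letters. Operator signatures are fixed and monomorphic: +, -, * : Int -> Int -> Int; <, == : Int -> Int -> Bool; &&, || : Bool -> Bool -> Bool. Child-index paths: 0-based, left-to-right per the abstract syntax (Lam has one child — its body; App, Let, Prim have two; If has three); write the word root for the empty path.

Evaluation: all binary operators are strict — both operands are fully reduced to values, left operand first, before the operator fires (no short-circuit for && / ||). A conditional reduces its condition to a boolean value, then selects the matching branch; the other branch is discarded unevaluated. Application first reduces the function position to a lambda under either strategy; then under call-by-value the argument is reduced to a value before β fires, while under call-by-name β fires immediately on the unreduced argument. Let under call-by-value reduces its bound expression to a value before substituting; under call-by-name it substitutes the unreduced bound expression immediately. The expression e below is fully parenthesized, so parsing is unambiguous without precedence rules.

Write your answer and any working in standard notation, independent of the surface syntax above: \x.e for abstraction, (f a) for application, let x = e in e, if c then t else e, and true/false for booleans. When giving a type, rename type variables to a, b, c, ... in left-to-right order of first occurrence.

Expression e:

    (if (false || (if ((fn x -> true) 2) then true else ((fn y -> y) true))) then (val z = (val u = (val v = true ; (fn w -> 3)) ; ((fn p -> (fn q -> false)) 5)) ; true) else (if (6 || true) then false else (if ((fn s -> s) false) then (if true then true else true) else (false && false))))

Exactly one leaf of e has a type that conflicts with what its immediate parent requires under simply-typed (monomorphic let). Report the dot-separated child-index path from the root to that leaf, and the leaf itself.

Trace:
  unify Bool ~ Bool
\x._ : a -> Bool
  unify a -> Bool ~ Int -> b
  unify a ~ Int
  unify Bool ~ b
_ _ : Bool
  unify Bool ~ Bool
y : c
\y._ : c -> c
  unify c -> c ~ Bool -> d
  unify c ~ Bool
  unify Bool ~ d
_ _ : Bool
  unify Bool ~ Bool
  unify Bool ~ Bool
  unify Bool ~ Bool
let v : Bool
\w._ : e -> Int
let u : e -> Int
\q._ : g -> Bool
\p._ : f -> g -> Bool
  unify f -> g -> Bool ~ Int -> h
  unify f ~ Int
  unify g -> Bool ~ h
_ _ : g -> Bool
let z : g -> Bool
  unify Int ~ Bool
  FAIL: mismatch Int ~ Bool

Answer: 2.0.0 : 6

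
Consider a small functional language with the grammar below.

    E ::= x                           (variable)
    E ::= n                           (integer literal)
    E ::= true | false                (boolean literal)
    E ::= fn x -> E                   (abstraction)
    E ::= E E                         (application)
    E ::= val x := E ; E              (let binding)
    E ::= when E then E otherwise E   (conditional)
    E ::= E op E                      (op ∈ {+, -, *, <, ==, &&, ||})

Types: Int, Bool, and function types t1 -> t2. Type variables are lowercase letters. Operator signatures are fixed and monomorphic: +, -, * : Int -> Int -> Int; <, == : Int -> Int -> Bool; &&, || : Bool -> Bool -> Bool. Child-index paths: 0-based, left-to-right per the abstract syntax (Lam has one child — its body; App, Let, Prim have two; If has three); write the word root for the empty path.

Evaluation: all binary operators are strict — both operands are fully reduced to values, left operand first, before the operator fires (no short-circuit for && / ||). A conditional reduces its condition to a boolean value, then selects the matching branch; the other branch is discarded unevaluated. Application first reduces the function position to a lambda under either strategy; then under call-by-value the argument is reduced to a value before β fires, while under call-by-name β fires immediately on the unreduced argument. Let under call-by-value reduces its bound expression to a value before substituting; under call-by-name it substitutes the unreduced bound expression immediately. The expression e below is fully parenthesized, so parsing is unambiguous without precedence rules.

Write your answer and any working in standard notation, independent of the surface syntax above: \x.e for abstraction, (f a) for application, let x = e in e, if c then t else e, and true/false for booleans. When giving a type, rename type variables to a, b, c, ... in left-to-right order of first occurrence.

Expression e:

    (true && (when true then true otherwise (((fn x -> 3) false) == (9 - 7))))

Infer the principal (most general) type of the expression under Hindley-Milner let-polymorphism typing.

Answer: Bool

Derivation:
  unify Bool ~ Bool
  unify Bool ~ Bool
\x._ : a -> Int
  unify a -> Int ~ Bool -> b
  unify a ~ Bool
  unify Int ~ b
_ _ : Int
  unify Int ~ Int
  unify Int ~ Int
  unify Int ~ Int
  unify Int ~ Int
  unify Bool ~ Bool
  unify Bool ~ Bool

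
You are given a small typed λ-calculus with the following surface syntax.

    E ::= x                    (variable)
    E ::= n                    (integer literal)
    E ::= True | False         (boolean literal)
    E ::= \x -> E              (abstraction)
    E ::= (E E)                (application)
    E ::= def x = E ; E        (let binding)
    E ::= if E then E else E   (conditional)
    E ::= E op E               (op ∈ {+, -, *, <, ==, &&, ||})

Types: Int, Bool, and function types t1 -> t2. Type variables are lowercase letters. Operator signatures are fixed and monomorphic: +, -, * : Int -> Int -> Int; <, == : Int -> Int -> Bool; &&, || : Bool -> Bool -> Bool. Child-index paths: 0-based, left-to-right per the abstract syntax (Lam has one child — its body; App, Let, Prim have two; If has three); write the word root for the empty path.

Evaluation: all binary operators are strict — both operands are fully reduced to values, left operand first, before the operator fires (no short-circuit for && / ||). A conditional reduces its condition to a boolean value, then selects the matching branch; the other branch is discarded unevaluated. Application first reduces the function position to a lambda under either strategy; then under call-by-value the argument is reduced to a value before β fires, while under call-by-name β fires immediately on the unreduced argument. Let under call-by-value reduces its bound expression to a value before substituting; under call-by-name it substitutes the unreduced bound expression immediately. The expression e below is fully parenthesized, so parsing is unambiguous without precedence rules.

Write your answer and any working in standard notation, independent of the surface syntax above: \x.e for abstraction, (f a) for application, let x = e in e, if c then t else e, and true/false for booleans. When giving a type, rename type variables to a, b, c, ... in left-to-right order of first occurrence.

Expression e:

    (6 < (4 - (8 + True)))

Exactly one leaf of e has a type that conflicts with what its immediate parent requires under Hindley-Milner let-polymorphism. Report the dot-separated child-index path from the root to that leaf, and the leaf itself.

Answer: 1.1.1 : true

Derivation:
  unify Int ~ Int
  unify Int ~ Int
  unify Int ~ Int
  unify Bool ~ Int
  FAIL: mismatch Bool ~ Int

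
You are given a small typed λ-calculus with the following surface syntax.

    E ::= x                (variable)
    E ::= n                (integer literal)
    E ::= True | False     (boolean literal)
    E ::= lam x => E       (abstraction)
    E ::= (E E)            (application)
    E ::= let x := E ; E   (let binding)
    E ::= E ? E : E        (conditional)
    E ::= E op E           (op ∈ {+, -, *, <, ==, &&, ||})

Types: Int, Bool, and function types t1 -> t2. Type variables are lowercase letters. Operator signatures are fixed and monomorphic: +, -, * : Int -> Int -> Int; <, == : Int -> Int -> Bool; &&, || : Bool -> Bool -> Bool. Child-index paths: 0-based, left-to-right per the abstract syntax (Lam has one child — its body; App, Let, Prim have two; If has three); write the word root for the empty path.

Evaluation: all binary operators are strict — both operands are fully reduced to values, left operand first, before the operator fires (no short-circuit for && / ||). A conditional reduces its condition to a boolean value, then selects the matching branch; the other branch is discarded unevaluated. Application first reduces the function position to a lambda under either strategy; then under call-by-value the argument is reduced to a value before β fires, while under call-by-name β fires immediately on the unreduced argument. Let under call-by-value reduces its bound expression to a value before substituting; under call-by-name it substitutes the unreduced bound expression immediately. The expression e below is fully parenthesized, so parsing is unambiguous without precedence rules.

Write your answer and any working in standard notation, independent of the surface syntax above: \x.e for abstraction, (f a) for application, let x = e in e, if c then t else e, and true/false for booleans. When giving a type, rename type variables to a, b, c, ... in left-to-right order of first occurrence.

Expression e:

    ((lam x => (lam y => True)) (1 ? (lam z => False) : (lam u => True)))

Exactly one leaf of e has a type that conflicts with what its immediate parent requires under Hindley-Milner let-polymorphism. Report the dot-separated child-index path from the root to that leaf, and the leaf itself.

Answer: 1.0 : 1

Working:
\y._ : b -> Bool
\x._ : a -> b -> Bool
  unify Int ~ Bool
  FAIL: mismatch Int ~ Bool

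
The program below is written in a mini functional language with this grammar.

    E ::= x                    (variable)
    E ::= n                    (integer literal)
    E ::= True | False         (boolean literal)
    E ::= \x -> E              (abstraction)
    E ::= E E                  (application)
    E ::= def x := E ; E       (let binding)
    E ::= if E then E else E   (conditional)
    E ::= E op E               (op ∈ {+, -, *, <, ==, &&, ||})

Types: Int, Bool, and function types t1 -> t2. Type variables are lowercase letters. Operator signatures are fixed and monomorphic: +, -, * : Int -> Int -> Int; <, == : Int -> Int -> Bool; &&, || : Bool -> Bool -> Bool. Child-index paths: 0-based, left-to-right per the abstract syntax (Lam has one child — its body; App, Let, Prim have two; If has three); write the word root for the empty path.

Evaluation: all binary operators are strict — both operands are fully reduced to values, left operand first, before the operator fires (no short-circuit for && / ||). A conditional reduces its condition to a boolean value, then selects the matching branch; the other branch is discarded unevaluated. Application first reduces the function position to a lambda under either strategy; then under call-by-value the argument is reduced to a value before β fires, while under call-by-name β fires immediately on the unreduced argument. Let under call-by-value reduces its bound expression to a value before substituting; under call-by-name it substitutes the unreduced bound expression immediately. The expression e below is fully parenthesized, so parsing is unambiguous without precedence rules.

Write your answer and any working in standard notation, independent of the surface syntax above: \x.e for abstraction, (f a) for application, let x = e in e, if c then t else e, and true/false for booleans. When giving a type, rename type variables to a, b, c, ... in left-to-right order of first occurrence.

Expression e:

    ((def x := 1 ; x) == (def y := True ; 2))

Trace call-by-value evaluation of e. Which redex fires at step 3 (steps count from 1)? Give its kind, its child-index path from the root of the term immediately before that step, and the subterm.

Working:
step 0: ((let x = 1 in x) == (let y = true in 2))
step 1: [let@0] (1 == (let y = true in 2))
step 2: [let@1] (1 == 2)
step 3: [delta@root] false

Answer: delta at root : (1 == 2)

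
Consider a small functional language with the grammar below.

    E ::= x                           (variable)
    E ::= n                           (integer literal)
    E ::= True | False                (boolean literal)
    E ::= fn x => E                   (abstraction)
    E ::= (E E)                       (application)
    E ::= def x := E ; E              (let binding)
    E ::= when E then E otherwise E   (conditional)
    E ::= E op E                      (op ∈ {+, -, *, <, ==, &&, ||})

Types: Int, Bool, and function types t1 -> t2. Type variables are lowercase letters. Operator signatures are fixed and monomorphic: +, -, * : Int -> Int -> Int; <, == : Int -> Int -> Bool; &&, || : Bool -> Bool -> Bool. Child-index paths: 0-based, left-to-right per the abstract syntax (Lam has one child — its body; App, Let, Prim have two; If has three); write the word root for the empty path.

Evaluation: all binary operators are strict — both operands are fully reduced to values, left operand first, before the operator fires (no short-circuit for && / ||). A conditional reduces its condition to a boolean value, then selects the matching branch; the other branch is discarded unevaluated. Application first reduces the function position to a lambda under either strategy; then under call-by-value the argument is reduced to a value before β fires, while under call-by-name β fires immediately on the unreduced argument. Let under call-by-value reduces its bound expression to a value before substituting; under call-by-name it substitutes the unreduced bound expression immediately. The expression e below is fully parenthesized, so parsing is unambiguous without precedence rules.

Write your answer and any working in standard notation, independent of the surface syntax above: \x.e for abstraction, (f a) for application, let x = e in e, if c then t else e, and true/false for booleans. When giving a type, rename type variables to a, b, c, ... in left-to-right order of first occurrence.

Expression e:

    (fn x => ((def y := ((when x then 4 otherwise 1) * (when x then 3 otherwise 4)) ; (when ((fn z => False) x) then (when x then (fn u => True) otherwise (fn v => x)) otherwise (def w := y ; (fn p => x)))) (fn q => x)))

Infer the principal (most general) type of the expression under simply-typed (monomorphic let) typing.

Trace:
x : a
  unify a ~ Bool
  unify Int ~ Int
  unify Int ~ Int
x : Bool
  unify Bool ~ Bool
  unify Int ~ Int
  unify Int ~ Int
let y : Int
\z._ : b -> Bool
x : Bool
  unify b -> Bool ~ Bool -> c
  unify b ~ Bool
  unify Bool ~ c
_ _ : Bool
  unify Bool ~ Bool
x : Bool
  unify Bool ~ Bool
\u._ : d -> Bool
x : Bool
\v._ : e -> Bool
  unify d -> Bool ~ e -> Bool
  unify d ~ e
  unify Bool ~ Bool
y : Int
let w : Int
x : Bool
\p._ : f -> Bool
  unify e -> Bool ~ f -> Bool
  unify e ~ f
  unify Bool ~ Bool
x : Bool
\q._ : g -> Bool
  unify f -> Bool ~ (g -> Bool) -> h
  unify f ~ g -> Bool
  unify Bool ~ h
_ _ : Bool
\x._ : Bool -> Bool

Answer: Bool -> Bool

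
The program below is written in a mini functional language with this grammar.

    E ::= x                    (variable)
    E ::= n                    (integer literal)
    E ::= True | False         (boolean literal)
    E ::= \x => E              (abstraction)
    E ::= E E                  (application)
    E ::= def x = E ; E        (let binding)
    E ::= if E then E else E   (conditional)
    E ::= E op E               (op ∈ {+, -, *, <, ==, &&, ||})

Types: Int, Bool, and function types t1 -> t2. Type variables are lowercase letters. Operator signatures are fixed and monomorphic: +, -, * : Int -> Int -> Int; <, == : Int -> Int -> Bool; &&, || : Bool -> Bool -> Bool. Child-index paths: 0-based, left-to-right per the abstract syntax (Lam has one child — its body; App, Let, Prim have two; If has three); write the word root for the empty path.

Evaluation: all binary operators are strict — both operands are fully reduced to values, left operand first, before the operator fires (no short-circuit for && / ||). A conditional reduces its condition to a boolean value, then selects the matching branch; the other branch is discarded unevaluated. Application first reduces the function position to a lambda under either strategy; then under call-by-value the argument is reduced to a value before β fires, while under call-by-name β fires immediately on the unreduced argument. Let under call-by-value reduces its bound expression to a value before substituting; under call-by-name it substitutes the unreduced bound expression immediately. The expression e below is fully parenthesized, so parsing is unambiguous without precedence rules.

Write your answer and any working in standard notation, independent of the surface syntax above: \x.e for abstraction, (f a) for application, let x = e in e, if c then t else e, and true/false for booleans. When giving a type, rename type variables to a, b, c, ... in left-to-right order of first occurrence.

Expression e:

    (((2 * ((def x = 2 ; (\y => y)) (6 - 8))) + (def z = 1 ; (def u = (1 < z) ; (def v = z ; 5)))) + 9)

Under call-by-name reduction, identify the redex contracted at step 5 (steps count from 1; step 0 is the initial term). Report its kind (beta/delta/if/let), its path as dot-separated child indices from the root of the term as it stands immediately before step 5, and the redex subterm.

Derivation:
step 0: (((2 * ((let x = 2 in (\y.y)) (6 - 8))) + (let z = 1 in (let u = (1 < z) in (let v = z in 5)))) + 9)
step 1: [let@0.0.1.0] (((2 * ((\y.y) (6 - 8))) + (let z = 1 in (let u = (1 < z) in (let v = z in 5)))) + 9)
step 2: [beta@0.0.1] (((2 * (6 - 8)) + (let z = 1 in (let u = (1 < z) in (let v = z in 5)))) + 9)
step 3: [delta@0.0.1] (((2 * -2) + (let z = 1 in (let u = (1 < z) in (let v = z in 5)))) + 9)
step 4: [delta@0.0] ((-4 + (let z = 1 in (let u = (1 < z) in (let v = z in 5)))) + 9)
step 5: [let@0.1] ((-4 + (let u = (1 < 1) in (let v = 1 in 5))) + 9)

Answer: let at 0.1 : (let z = 1 in (let u = (1 < z) in (let v = z in 5)))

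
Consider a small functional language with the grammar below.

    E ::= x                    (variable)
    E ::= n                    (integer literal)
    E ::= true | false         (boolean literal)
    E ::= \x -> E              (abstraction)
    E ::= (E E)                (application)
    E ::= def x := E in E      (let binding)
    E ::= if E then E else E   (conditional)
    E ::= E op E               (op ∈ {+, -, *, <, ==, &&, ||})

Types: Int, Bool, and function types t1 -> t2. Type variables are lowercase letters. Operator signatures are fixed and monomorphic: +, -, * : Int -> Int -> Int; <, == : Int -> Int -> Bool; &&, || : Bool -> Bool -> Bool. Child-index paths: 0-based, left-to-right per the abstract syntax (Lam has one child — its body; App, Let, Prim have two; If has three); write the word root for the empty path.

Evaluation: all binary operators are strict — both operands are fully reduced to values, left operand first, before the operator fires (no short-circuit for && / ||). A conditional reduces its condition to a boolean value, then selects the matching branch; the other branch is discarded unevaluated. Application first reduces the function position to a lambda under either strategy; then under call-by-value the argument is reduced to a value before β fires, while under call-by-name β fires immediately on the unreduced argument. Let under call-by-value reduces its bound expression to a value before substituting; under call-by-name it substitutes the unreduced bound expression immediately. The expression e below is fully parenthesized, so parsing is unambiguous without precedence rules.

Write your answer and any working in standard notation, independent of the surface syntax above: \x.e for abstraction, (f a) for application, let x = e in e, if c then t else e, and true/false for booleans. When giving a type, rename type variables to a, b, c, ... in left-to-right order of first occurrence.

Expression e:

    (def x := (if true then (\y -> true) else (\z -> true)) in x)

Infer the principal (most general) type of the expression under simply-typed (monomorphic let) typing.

Answer: a -> Bool

Working:
  unify Bool ~ Bool
\y._ : a -> Bool
\z._ : b -> Bool
  unify a -> Bool ~ b -> Bool
  unify a ~ b
  unify Bool ~ Bool
let x : b -> Bool
x : b -> Bool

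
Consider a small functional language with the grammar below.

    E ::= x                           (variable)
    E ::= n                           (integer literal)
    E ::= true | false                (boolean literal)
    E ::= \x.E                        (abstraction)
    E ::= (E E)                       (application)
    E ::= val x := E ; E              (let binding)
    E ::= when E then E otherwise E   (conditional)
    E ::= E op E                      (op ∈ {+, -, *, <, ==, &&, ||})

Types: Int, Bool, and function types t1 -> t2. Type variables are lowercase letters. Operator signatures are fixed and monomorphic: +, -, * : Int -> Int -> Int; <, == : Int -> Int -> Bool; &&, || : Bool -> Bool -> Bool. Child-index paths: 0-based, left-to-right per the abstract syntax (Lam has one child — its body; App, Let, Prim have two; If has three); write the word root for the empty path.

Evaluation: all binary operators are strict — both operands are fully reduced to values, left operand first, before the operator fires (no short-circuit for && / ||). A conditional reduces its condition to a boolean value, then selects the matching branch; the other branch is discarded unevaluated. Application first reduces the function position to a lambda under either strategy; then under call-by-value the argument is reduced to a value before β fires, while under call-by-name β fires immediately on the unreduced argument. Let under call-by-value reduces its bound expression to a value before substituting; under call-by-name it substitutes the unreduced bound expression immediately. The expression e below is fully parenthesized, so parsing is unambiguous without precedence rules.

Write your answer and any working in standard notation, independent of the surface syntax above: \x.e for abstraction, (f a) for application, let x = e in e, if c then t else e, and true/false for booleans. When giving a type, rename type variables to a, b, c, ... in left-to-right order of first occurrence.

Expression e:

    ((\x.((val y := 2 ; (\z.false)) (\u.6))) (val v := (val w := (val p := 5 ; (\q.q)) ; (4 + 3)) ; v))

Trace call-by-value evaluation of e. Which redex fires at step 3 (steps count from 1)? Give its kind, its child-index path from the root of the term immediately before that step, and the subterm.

Derivation:
step 0: ((\x.((let y = 2 in (\z.false)) (\u.6))) (let v = (let w = (let p = 5 in (\q.q)) in (4 + 3)) in v))
step 1: [let@1.0.0] ((\x.((let y = 2 in (\z.false)) (\u.6))) (let v = (let w = (\q.q) in (4 + 3)) in v))
step 2: [let@1.0] ((\x.((let y = 2 in (\z.false)) (\u.6))) (let v = (4 + 3) in v))
step 3: [delta@1.0] ((\x.((let y = 2 in (\z.false)) (\u.6))) (let v = 7 in v))

Answer: delta at 1.0 : (4 + 3)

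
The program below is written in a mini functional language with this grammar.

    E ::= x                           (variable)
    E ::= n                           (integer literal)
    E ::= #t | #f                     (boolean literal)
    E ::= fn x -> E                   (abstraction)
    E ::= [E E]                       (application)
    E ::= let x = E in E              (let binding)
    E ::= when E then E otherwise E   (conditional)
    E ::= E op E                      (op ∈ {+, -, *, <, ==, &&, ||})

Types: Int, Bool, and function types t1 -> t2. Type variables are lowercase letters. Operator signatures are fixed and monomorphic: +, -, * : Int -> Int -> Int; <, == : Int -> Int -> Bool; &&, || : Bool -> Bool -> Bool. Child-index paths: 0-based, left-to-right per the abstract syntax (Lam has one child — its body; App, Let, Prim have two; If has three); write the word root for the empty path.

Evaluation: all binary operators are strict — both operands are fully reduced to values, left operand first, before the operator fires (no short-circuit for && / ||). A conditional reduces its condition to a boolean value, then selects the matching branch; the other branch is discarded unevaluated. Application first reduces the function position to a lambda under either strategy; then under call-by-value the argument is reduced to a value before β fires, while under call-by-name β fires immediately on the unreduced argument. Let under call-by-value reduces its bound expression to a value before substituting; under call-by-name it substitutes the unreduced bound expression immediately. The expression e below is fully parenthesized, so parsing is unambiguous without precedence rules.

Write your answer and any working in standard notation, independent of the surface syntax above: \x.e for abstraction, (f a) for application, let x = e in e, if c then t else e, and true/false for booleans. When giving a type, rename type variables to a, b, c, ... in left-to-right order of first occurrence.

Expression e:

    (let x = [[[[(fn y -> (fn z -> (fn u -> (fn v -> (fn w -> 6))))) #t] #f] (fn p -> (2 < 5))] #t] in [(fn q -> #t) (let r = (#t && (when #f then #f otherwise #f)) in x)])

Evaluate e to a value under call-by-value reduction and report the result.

Derivation:
step 0: (let x = (((((\y.(\z.(\u.(\v.(\w.6))))) true) false) (\p.(2 < 5))) true) in ((\q.true) (let r = (true && (if false then false else false)) in x)))
step 1: [beta@0.0.0.0] (let x = ((((\z.(\u.(\v.(\w.6)))) false) (\p.(2 < 5))) true) in ((\q.true) (let r = (true && (if false then false else false)) in x)))
step 2: [beta@0.0.0] (let x = (((\u.(\v.(\w.6))) (\p.(2 < 5))) true) in ((\q.true) (let r = (true && (if false then false else false)) in x)))
step 3: [beta@0.0] (let x = ((\v.(\w.6)) true) in ((\q.true) (let r = (true && (if false then false else false)) in x)))
step 4: [beta@0] (let x = (\w.6) in ((\q.true) (let r = (true && (if false then false else false)) in x)))
step 5: [let@root] ((\q.true) (let r = (true && (if false then false else false)) in (\w.6)))
step 6: [if@1.0.1] ((\q.true) (let r = (true && false) in (\w.6)))
step 7: [delta@1.0] ((\q.true) (let r = false in (\w.6)))
step 8: [let@1] ((\q.true) (\w.6))
step 9: [beta@root] true

Answer: true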